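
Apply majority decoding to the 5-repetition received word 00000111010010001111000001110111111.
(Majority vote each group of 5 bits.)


Groups: 00000, 11101, 00100, 01111, 00000, 11101, 11111
Majority votes: 0101011

0101011


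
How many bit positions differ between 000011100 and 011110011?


XOR: 011101111
Count of 1s: 7

7


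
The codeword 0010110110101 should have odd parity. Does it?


Number of 1s: 7

Yes, parity is correct (7 ones)


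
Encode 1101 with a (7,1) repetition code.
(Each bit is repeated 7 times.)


Each bit -> 7 copies

1111111111111100000001111111


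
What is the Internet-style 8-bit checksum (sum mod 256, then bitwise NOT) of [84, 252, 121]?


Sum = 457 mod 256 = 201
Complement = 54

54


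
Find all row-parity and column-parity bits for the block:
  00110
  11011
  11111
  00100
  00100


Row parities: 00111
Column parities: 00010

Row P: 00111, Col P: 00010, Corner: 1


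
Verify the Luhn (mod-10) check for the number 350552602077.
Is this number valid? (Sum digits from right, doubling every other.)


Luhn sum = 38
38 mod 10 = 8

Invalid (Luhn sum mod 10 = 8)


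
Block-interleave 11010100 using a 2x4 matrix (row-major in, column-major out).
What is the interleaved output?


Matrix:
  1101
  0100
Read columns: 10110010

10110010


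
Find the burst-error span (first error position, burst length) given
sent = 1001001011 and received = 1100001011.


XOR: 0101000000

Burst at position 1, length 3


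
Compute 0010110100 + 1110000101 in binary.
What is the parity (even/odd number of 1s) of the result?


0010110100 = 180
1110000101 = 901
Sum = 1081 = 10000111001
1s count = 5

odd parity (5 ones in 10000111001)


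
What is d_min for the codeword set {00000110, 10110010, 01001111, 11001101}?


Comparing all pairs, minimum distance: 2
Can detect 1 errors, correct 0 errors

2


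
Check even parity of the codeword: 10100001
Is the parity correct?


Number of 1s: 3

No, parity error (3 ones)


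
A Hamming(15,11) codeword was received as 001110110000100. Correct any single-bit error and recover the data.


Syndrome = 0: no error detected

Data: 11010000100 (no errors)


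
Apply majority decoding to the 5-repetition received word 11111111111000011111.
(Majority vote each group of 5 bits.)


Groups: 11111, 11111, 10000, 11111
Majority votes: 1101

1101


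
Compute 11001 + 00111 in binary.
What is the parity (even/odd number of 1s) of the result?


11001 = 25
00111 = 7
Sum = 32 = 100000
1s count = 1

odd parity (1 ones in 100000)


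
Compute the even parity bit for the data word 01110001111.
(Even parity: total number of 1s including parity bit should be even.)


Number of 1s in data: 7
Parity bit: 1

1


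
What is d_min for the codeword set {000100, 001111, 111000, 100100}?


Comparing all pairs, minimum distance: 1
Can detect 0 errors, correct 0 errors

1


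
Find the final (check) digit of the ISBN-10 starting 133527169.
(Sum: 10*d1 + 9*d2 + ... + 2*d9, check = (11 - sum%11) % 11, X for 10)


Weighted sum: 183
183 mod 11 = 7

Check digit: 4


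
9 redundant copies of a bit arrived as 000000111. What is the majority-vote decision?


Ones: 3 out of 9
Threshold: 5

0 (3/9 voted 1)


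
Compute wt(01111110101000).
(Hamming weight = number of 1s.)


Counting 1s in 01111110101000

8


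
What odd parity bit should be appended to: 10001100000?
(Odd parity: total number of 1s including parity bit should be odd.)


Number of 1s in data: 3
Parity bit: 0

0


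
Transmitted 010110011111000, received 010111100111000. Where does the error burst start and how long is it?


XOR: 000001111000000

Burst at position 5, length 4


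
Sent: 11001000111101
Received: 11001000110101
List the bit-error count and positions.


XOR: 00000000001000

1 error(s) at position(s): 10


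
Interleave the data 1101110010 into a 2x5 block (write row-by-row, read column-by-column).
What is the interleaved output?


Matrix:
  11011
  10010
Read columns: 1110001110

1110001110


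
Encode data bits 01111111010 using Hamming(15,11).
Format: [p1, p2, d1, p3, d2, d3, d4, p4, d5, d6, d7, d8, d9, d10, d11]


Parity bits: p1=0, p2=1, p3=1, p4=1

010111111111010


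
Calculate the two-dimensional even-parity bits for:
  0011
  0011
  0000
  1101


Row parities: 0001
Column parities: 1101

Row P: 0001, Col P: 1101, Corner: 1


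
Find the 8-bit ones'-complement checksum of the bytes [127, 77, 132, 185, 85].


Sum = 606 mod 256 = 94
Complement = 161

161


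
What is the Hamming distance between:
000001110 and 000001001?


XOR: 000000111
Count of 1s: 3

3


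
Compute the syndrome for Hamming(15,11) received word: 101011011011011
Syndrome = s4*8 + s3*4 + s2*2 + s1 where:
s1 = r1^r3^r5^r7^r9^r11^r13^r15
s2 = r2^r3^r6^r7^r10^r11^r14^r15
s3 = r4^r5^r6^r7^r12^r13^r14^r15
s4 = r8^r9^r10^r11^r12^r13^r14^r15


s1=0, s2=1, s3=1, s4=0

Syndrome = 6 (error at position 6)


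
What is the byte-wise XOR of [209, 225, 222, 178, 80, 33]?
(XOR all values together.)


XOR chain: 209 ^ 225 ^ 222 ^ 178 ^ 80 ^ 33 = 45

45


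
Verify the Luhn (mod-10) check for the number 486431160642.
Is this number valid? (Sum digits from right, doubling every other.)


Luhn sum = 54
54 mod 10 = 4

Invalid (Luhn sum mod 10 = 4)


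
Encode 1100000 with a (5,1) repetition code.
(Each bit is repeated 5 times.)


Each bit -> 5 copies

11111111110000000000000000000000000


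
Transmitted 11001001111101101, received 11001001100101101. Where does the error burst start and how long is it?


XOR: 00000000011000000

Burst at position 9, length 2


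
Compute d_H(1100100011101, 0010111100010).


XOR: 1110011111111
Count of 1s: 11

11


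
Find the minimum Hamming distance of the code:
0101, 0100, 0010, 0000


Comparing all pairs, minimum distance: 1
Can detect 0 errors, correct 0 errors

1


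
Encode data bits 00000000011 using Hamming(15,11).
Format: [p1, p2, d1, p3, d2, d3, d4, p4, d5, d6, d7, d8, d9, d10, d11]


Parity bits: p1=1, p2=0, p3=0, p4=0

100000000000011


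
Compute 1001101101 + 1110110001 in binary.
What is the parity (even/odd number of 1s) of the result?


1001101101 = 621
1110110001 = 945
Sum = 1566 = 11000011110
1s count = 6

even parity (6 ones in 11000011110)


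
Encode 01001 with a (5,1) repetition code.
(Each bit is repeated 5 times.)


Each bit -> 5 copies

0000011111000000000011111


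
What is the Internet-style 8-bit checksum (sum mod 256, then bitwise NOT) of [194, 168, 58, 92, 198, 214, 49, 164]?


Sum = 1137 mod 256 = 113
Complement = 142

142


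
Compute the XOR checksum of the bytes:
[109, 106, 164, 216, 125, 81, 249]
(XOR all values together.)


XOR chain: 109 ^ 106 ^ 164 ^ 216 ^ 125 ^ 81 ^ 249 = 174

174


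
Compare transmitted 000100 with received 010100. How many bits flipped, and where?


XOR: 010000

1 error(s) at position(s): 1


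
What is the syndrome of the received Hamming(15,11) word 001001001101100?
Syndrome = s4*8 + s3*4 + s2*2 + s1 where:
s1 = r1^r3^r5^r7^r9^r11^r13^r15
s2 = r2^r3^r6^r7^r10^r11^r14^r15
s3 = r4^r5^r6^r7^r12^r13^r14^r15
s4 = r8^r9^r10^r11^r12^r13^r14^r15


s1=1, s2=1, s3=1, s4=0

Syndrome = 7 (error at position 7)


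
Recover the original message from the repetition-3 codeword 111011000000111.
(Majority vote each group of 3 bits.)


Groups: 111, 011, 000, 000, 111
Majority votes: 11001

11001


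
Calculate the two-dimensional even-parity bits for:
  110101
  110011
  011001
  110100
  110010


Row parities: 00111
Column parities: 011001

Row P: 00111, Col P: 011001, Corner: 1


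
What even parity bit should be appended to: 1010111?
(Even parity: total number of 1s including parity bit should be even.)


Number of 1s in data: 5
Parity bit: 1

1


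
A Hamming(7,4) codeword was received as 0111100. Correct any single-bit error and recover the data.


Syndrome = 0: no error detected

Data: 1100 (no errors)


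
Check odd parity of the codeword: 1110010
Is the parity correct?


Number of 1s: 4

No, parity error (4 ones)


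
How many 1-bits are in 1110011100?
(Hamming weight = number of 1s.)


Counting 1s in 1110011100

6


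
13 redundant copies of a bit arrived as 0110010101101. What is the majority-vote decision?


Ones: 7 out of 13
Threshold: 7

1 (7/13 voted 1)


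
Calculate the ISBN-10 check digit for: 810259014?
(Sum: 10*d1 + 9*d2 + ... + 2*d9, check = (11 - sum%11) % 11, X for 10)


Weighted sum: 189
189 mod 11 = 2

Check digit: 9


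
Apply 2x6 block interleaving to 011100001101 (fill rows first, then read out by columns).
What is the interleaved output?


Matrix:
  011100
  001101
Read columns: 001011110001

001011110001


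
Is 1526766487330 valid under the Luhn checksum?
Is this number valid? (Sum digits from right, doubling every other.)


Luhn sum = 53
53 mod 10 = 3

Invalid (Luhn sum mod 10 = 3)


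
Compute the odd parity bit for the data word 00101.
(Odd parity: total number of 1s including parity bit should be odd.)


Number of 1s in data: 2
Parity bit: 1

1


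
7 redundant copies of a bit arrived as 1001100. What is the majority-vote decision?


Ones: 3 out of 7
Threshold: 4

0 (3/7 voted 1)


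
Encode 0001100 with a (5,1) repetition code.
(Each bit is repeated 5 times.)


Each bit -> 5 copies

00000000000000011111111110000000000


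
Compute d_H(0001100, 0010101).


XOR: 0011001
Count of 1s: 3

3


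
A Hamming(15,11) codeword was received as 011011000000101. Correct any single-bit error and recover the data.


Syndrome = 0: no error detected

Data: 11100000101 (no errors)


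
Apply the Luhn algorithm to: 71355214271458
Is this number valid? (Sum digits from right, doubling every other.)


Luhn sum = 52
52 mod 10 = 2

Invalid (Luhn sum mod 10 = 2)


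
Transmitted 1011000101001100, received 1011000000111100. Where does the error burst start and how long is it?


XOR: 0000000101110000

Burst at position 7, length 5


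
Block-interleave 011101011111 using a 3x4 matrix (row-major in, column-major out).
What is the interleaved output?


Matrix:
  0111
  0101
  1111
Read columns: 001111101111

001111101111


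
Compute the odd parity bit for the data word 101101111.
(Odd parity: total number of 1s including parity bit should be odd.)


Number of 1s in data: 7
Parity bit: 0

0


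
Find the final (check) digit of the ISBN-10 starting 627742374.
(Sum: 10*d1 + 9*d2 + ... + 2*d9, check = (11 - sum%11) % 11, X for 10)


Weighted sum: 258
258 mod 11 = 5

Check digit: 6


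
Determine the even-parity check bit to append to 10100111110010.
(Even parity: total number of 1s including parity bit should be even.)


Number of 1s in data: 8
Parity bit: 0

0


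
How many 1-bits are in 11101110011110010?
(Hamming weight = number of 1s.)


Counting 1s in 11101110011110010

11


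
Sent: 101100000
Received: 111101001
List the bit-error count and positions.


XOR: 010001001

3 error(s) at position(s): 1, 5, 8


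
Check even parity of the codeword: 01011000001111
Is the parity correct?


Number of 1s: 7

No, parity error (7 ones)


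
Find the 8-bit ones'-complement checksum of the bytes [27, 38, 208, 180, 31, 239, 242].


Sum = 965 mod 256 = 197
Complement = 58

58


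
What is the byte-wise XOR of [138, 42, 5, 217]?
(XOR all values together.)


XOR chain: 138 ^ 42 ^ 5 ^ 217 = 124

124


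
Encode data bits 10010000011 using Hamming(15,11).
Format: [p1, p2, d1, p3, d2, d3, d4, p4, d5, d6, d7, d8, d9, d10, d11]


Parity bits: p1=1, p2=0, p3=1, p4=0

101100100000011


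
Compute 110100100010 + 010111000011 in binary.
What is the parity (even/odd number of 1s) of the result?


110100100010 = 3362
010111000011 = 1475
Sum = 4837 = 1001011100101
1s count = 7

odd parity (7 ones in 1001011100101)


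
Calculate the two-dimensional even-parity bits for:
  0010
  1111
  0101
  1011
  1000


Row parities: 10011
Column parities: 1011

Row P: 10011, Col P: 1011, Corner: 1


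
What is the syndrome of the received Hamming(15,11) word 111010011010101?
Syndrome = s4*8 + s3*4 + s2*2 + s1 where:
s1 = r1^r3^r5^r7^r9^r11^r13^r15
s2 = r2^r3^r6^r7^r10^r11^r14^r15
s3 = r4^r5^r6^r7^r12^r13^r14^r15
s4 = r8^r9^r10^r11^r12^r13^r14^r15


s1=1, s2=0, s3=1, s4=1

Syndrome = 13 (error at position 13)


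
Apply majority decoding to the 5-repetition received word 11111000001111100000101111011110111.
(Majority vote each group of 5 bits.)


Groups: 11111, 00000, 11111, 00000, 10111, 10111, 10111
Majority votes: 1010111

1010111


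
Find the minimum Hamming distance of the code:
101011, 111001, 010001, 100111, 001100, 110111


Comparing all pairs, minimum distance: 1
Can detect 0 errors, correct 0 errors

1


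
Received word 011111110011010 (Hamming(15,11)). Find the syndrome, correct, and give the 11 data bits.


Syndrome = 0: no error detected

Data: 11110011010 (no errors)


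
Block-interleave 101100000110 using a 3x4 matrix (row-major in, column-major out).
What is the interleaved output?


Matrix:
  1011
  0000
  0110
Read columns: 100001101100

100001101100


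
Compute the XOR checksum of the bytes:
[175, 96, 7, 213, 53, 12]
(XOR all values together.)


XOR chain: 175 ^ 96 ^ 7 ^ 213 ^ 53 ^ 12 = 36

36


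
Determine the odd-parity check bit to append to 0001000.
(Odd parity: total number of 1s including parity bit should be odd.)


Number of 1s in data: 1
Parity bit: 0

0


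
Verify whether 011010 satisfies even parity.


Number of 1s: 3

No, parity error (3 ones)


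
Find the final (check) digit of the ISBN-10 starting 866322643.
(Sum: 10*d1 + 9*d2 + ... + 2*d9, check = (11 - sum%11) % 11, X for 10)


Weighted sum: 267
267 mod 11 = 3

Check digit: 8


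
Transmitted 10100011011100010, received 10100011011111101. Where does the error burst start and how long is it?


XOR: 00000000000011111

Burst at position 12, length 5


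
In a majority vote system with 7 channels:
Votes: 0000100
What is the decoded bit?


Ones: 1 out of 7
Threshold: 4

0 (1/7 voted 1)


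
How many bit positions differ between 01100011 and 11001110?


XOR: 10101101
Count of 1s: 5

5


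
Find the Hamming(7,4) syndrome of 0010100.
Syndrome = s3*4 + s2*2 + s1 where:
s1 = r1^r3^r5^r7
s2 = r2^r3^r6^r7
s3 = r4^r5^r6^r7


s1=0, s2=1, s3=1

Syndrome = 6 (error at position 6)


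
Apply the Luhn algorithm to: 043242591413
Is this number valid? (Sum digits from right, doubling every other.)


Luhn sum = 43
43 mod 10 = 3

Invalid (Luhn sum mod 10 = 3)


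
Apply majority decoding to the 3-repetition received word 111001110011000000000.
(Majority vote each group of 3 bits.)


Groups: 111, 001, 110, 011, 000, 000, 000
Majority votes: 1011000

1011000


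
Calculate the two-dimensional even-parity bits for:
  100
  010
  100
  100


Row parities: 1111
Column parities: 110

Row P: 1111, Col P: 110, Corner: 0


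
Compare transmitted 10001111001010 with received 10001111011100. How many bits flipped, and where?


XOR: 00000000010110

3 error(s) at position(s): 9, 11, 12


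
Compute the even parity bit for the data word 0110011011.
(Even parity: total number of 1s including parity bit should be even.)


Number of 1s in data: 6
Parity bit: 0

0


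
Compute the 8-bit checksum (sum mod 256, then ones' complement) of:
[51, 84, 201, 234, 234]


Sum = 804 mod 256 = 36
Complement = 219

219


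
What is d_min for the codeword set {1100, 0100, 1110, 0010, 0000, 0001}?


Comparing all pairs, minimum distance: 1
Can detect 0 errors, correct 0 errors

1


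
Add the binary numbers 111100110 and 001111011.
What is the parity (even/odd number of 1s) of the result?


111100110 = 486
001111011 = 123
Sum = 609 = 1001100001
1s count = 4

even parity (4 ones in 1001100001)


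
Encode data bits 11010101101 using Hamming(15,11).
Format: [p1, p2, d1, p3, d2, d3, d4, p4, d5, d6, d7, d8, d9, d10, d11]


Parity bits: p1=1, p2=0, p3=1, p4=0

101110100101101


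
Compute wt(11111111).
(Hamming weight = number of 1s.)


Counting 1s in 11111111

8


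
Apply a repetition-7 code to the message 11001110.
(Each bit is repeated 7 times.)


Each bit -> 7 copies

11111111111111000000000000001111111111111111111110000000


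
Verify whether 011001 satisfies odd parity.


Number of 1s: 3

Yes, parity is correct (3 ones)


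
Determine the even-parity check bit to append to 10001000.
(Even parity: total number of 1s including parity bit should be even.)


Number of 1s in data: 2
Parity bit: 0

0


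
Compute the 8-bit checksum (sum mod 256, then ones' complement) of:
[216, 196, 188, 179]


Sum = 779 mod 256 = 11
Complement = 244

244


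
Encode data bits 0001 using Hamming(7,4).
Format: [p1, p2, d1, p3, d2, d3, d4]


Parity bits: p1=1, p2=1, p3=1

1101001


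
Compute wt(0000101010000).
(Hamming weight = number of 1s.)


Counting 1s in 0000101010000

3


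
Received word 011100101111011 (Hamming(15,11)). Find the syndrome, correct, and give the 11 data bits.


Syndrome = 7: error at position 7

Data: 10001111011 (corrected bit 7)


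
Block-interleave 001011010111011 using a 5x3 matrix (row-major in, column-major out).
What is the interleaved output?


Matrix:
  001
  011
  010
  111
  011
Read columns: 000100111111011

000100111111011


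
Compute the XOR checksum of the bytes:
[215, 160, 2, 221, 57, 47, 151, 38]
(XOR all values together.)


XOR chain: 215 ^ 160 ^ 2 ^ 221 ^ 57 ^ 47 ^ 151 ^ 38 = 15

15


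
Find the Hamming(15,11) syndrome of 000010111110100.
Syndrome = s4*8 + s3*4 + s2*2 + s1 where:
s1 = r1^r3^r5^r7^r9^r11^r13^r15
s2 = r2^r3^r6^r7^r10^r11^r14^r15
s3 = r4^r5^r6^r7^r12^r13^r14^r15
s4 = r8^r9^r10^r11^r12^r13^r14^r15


s1=1, s2=1, s3=1, s4=1

Syndrome = 15 (error at position 15)


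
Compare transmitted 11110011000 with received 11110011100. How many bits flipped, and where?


XOR: 00000000100

1 error(s) at position(s): 8


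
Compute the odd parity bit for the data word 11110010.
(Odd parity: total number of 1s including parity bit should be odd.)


Number of 1s in data: 5
Parity bit: 0

0


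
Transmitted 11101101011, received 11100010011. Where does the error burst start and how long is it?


XOR: 00001111000

Burst at position 4, length 4


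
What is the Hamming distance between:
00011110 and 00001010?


XOR: 00010100
Count of 1s: 2

2


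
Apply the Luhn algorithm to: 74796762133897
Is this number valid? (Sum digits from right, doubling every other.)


Luhn sum = 73
73 mod 10 = 3

Invalid (Luhn sum mod 10 = 3)


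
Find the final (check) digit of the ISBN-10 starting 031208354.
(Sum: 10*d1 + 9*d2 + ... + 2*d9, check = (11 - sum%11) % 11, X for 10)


Weighted sum: 124
124 mod 11 = 3

Check digit: 8


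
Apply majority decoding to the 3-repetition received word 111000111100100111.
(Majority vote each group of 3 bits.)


Groups: 111, 000, 111, 100, 100, 111
Majority votes: 101001

101001


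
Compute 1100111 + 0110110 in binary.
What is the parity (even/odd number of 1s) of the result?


1100111 = 103
0110110 = 54
Sum = 157 = 10011101
1s count = 5

odd parity (5 ones in 10011101)


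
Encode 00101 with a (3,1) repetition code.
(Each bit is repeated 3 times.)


Each bit -> 3 copies

000000111000111


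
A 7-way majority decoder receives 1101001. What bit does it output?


Ones: 4 out of 7
Threshold: 4

1 (4/7 voted 1)


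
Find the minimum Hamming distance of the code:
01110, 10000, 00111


Comparing all pairs, minimum distance: 2
Can detect 1 errors, correct 0 errors

2


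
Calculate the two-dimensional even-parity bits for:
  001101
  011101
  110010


Row parities: 101
Column parities: 100010

Row P: 101, Col P: 100010, Corner: 0


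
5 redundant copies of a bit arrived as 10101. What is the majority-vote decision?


Ones: 3 out of 5
Threshold: 3

1 (3/5 voted 1)


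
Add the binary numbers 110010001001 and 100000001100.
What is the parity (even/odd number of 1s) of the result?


110010001001 = 3209
100000001100 = 2060
Sum = 5269 = 1010010010101
1s count = 6

even parity (6 ones in 1010010010101)


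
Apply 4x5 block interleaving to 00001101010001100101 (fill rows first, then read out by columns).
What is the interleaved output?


Matrix:
  00001
  10101
  00011
  00101
Read columns: 01000000010100101111

01000000010100101111


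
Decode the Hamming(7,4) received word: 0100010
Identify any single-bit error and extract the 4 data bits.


Syndrome = 4: error at position 4

Data: 0010 (corrected bit 4)


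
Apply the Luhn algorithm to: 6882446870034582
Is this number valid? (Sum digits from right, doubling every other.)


Luhn sum = 73
73 mod 10 = 3

Invalid (Luhn sum mod 10 = 3)


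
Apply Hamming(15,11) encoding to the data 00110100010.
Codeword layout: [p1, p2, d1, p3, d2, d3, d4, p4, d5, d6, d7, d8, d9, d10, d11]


Parity bits: p1=1, p2=0, p3=1, p4=0

100101100100010


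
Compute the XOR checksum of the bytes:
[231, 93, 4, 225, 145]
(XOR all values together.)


XOR chain: 231 ^ 93 ^ 4 ^ 225 ^ 145 = 206

206


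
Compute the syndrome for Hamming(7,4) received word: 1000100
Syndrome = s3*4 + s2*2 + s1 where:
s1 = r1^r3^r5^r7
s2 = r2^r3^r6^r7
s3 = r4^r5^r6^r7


s1=0, s2=0, s3=1

Syndrome = 4 (error at position 4)


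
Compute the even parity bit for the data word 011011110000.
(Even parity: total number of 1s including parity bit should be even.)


Number of 1s in data: 6
Parity bit: 0

0


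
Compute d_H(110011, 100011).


XOR: 010000
Count of 1s: 1

1


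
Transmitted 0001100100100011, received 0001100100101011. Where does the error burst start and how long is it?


XOR: 0000000000001000

Burst at position 12, length 1


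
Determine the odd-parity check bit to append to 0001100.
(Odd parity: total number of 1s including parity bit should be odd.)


Number of 1s in data: 2
Parity bit: 1

1


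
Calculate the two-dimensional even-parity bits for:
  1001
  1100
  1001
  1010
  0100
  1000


Row parities: 000011
Column parities: 1010

Row P: 000011, Col P: 1010, Corner: 0


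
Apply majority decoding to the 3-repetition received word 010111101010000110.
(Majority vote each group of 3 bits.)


Groups: 010, 111, 101, 010, 000, 110
Majority votes: 011001

011001


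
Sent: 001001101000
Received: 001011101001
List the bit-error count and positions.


XOR: 000010000001

2 error(s) at position(s): 4, 11


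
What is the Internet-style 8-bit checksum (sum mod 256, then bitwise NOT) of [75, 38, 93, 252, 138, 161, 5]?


Sum = 762 mod 256 = 250
Complement = 5

5


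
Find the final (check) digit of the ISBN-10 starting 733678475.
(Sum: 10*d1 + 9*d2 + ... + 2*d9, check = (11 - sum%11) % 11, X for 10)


Weighted sum: 292
292 mod 11 = 6

Check digit: 5


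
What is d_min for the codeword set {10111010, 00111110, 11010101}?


Comparing all pairs, minimum distance: 2
Can detect 1 errors, correct 0 errors

2


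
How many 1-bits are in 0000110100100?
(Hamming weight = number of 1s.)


Counting 1s in 0000110100100

4


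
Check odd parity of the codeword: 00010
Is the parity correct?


Number of 1s: 1

Yes, parity is correct (1 ones)


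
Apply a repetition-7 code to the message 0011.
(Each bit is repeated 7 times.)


Each bit -> 7 copies

0000000000000011111111111111


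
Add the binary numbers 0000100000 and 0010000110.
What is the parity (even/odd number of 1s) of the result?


0000100000 = 32
0010000110 = 134
Sum = 166 = 10100110
1s count = 4

even parity (4 ones in 10100110)


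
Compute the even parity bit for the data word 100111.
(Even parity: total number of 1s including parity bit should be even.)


Number of 1s in data: 4
Parity bit: 0

0


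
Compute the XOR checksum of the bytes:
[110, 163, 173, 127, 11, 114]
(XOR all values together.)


XOR chain: 110 ^ 163 ^ 173 ^ 127 ^ 11 ^ 114 = 102

102


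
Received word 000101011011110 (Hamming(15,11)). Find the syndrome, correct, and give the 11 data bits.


Syndrome = 7: error at position 7

Data: 00111011110 (corrected bit 7)


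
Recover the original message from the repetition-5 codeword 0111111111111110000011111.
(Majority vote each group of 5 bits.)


Groups: 01111, 11111, 11111, 00000, 11111
Majority votes: 11101

11101


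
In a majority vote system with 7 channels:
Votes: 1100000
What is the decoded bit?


Ones: 2 out of 7
Threshold: 4

0 (2/7 voted 1)


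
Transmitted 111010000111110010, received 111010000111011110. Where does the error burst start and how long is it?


XOR: 000000000000101100

Burst at position 12, length 4


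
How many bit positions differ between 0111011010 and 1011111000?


XOR: 1100100010
Count of 1s: 4

4


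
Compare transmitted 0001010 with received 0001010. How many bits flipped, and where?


XOR: 0000000

0 errors (received matches sent)


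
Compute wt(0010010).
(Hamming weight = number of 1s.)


Counting 1s in 0010010

2


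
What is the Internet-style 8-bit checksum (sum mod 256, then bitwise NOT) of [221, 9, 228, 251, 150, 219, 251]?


Sum = 1329 mod 256 = 49
Complement = 206

206


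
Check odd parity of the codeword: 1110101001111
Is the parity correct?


Number of 1s: 9

Yes, parity is correct (9 ones)


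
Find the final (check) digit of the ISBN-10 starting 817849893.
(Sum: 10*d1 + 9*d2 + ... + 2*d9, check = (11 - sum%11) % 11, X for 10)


Weighted sum: 335
335 mod 11 = 5

Check digit: 6


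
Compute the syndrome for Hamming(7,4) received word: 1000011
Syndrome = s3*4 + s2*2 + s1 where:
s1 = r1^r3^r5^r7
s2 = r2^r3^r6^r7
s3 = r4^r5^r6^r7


s1=0, s2=0, s3=0

Syndrome = 0 (no error)


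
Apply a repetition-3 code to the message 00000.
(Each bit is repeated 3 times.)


Each bit -> 3 copies

000000000000000


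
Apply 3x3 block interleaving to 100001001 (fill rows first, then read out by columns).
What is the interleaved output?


Matrix:
  100
  001
  001
Read columns: 100000011

100000011


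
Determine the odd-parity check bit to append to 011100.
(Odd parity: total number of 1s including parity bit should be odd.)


Number of 1s in data: 3
Parity bit: 0

0


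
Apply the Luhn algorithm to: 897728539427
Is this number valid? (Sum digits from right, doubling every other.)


Luhn sum = 68
68 mod 10 = 8

Invalid (Luhn sum mod 10 = 8)


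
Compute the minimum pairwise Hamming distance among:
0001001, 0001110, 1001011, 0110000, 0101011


Comparing all pairs, minimum distance: 2
Can detect 1 errors, correct 0 errors

2


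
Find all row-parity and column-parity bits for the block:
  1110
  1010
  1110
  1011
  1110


Row parities: 10111
Column parities: 1111

Row P: 10111, Col P: 1111, Corner: 0


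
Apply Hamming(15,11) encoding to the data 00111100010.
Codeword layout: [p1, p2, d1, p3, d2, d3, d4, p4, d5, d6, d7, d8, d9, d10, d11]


Parity bits: p1=0, p2=0, p3=1, p4=1

000101111100010


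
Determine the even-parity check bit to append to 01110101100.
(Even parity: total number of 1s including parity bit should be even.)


Number of 1s in data: 6
Parity bit: 0

0


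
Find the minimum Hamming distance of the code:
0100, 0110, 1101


Comparing all pairs, minimum distance: 1
Can detect 0 errors, correct 0 errors

1


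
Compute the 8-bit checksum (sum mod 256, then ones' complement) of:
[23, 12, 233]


Sum = 268 mod 256 = 12
Complement = 243

243


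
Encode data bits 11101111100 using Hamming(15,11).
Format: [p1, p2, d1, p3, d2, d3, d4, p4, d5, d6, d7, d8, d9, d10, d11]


Parity bits: p1=1, p2=0, p3=0, p4=1

101011011111100


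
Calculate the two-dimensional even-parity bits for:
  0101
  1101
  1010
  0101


Row parities: 0100
Column parities: 0111

Row P: 0100, Col P: 0111, Corner: 1


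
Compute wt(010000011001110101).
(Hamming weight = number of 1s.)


Counting 1s in 010000011001110101

8


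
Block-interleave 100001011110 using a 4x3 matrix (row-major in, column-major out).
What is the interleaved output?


Matrix:
  100
  001
  011
  110
Read columns: 100100110110

100100110110


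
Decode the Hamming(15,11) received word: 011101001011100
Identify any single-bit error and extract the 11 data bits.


Syndrome = 0: no error detected

Data: 10101011100 (no errors)


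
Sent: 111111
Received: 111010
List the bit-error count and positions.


XOR: 000101

2 error(s) at position(s): 3, 5


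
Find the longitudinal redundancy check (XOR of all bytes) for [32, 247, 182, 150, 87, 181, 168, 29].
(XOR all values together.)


XOR chain: 32 ^ 247 ^ 182 ^ 150 ^ 87 ^ 181 ^ 168 ^ 29 = 160

160


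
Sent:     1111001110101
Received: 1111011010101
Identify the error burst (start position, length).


XOR: 0000010100000

Burst at position 5, length 3


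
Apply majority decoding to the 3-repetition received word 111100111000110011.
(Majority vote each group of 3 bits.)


Groups: 111, 100, 111, 000, 110, 011
Majority votes: 101011

101011


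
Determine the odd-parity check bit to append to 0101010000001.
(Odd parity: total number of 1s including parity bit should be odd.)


Number of 1s in data: 4
Parity bit: 1

1


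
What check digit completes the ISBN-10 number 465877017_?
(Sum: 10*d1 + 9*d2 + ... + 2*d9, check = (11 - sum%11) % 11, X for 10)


Weighted sum: 284
284 mod 11 = 9

Check digit: 2


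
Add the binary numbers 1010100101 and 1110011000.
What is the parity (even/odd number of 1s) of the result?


1010100101 = 677
1110011000 = 920
Sum = 1597 = 11000111101
1s count = 7

odd parity (7 ones in 11000111101)


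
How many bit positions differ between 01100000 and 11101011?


XOR: 10001011
Count of 1s: 4

4


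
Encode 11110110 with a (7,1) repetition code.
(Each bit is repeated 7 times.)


Each bit -> 7 copies

11111111111111111111111111110000000111111111111110000000


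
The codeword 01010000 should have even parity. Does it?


Number of 1s: 2

Yes, parity is correct (2 ones)


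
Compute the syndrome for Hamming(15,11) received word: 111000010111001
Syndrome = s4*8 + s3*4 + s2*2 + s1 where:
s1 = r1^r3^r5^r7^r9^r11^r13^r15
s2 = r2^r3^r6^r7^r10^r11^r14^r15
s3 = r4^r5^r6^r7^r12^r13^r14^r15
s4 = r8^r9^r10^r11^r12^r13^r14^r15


s1=0, s2=1, s3=0, s4=1

Syndrome = 10 (error at position 10)


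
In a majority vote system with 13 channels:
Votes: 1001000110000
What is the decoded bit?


Ones: 4 out of 13
Threshold: 7

0 (4/13 voted 1)


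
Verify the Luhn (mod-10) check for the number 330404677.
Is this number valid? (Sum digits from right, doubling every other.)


Luhn sum = 43
43 mod 10 = 3

Invalid (Luhn sum mod 10 = 3)


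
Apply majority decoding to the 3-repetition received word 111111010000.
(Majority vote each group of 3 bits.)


Groups: 111, 111, 010, 000
Majority votes: 1100

1100


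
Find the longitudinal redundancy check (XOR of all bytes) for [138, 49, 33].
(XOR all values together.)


XOR chain: 138 ^ 49 ^ 33 = 154

154


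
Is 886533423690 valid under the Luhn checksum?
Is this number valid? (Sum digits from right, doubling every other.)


Luhn sum = 63
63 mod 10 = 3

Invalid (Luhn sum mod 10 = 3)


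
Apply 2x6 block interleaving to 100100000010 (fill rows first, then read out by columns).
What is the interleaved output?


Matrix:
  100100
  000010
Read columns: 100000100100

100000100100


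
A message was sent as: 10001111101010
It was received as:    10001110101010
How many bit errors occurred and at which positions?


XOR: 00000001000000

1 error(s) at position(s): 7


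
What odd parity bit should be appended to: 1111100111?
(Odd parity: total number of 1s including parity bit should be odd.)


Number of 1s in data: 8
Parity bit: 1

1


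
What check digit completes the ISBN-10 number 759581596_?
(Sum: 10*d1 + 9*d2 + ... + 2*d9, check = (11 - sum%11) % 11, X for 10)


Weighted sum: 334
334 mod 11 = 4

Check digit: 7


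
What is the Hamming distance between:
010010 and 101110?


XOR: 111100
Count of 1s: 4

4


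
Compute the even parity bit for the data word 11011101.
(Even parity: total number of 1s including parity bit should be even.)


Number of 1s in data: 6
Parity bit: 0

0


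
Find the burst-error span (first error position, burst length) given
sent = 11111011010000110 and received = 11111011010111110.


XOR: 00000000000111000

Burst at position 11, length 3


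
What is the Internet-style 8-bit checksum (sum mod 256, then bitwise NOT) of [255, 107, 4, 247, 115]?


Sum = 728 mod 256 = 216
Complement = 39

39


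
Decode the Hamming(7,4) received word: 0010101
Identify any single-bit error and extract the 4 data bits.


Syndrome = 1: error at position 1

Data: 1101 (corrected bit 1)


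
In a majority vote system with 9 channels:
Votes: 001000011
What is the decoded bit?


Ones: 3 out of 9
Threshold: 5

0 (3/9 voted 1)


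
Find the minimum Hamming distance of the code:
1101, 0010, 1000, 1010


Comparing all pairs, minimum distance: 1
Can detect 0 errors, correct 0 errors

1


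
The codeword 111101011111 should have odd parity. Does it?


Number of 1s: 10

No, parity error (10 ones)


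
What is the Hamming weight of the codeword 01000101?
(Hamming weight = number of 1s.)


Counting 1s in 01000101

3


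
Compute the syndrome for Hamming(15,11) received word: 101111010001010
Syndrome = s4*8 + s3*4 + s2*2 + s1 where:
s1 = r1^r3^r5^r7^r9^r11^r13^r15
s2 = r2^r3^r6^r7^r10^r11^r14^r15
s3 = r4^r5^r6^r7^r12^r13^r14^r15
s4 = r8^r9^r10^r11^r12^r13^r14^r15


s1=1, s2=1, s3=1, s4=1

Syndrome = 15 (error at position 15)


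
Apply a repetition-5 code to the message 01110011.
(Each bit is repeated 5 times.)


Each bit -> 5 copies

0000011111111111111100000000001111111111


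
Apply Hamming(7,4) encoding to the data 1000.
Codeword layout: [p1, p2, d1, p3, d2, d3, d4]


Parity bits: p1=1, p2=1, p3=0

1110000


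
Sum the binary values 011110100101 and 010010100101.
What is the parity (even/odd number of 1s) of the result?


011110100101 = 1957
010010100101 = 1189
Sum = 3146 = 110001001010
1s count = 5

odd parity (5 ones in 110001001010)


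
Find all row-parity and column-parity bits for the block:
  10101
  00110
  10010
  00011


Row parities: 1000
Column parities: 00010

Row P: 1000, Col P: 00010, Corner: 1


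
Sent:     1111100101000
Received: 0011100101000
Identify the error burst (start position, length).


XOR: 1100000000000

Burst at position 0, length 2


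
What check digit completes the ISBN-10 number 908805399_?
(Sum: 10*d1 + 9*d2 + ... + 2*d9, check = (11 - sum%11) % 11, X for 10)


Weighted sum: 292
292 mod 11 = 6

Check digit: 5


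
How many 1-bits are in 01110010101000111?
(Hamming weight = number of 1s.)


Counting 1s in 01110010101000111

9


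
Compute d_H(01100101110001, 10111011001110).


XOR: 11011110111111
Count of 1s: 12

12


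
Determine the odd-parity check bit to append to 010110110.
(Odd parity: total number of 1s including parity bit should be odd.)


Number of 1s in data: 5
Parity bit: 0

0


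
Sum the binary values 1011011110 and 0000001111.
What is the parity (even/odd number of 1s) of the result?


1011011110 = 734
0000001111 = 15
Sum = 749 = 1011101101
1s count = 7

odd parity (7 ones in 1011101101)


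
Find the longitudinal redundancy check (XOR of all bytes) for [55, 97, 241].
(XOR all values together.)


XOR chain: 55 ^ 97 ^ 241 = 167

167


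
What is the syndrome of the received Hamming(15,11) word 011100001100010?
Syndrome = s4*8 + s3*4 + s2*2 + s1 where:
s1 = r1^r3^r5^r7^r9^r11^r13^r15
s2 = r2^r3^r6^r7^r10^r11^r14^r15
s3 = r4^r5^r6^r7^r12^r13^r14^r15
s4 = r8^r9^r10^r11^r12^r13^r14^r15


s1=0, s2=0, s3=0, s4=1

Syndrome = 8 (error at position 8)


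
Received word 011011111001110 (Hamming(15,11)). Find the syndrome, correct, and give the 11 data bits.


Syndrome = 11: error at position 11

Data: 11111011110 (corrected bit 11)


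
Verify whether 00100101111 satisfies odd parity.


Number of 1s: 6

No, parity error (6 ones)


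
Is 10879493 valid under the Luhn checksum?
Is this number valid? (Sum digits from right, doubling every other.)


Luhn sum = 41
41 mod 10 = 1

Invalid (Luhn sum mod 10 = 1)


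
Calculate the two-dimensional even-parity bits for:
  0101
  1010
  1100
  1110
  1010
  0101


Row parities: 000100
Column parities: 0010

Row P: 000100, Col P: 0010, Corner: 1


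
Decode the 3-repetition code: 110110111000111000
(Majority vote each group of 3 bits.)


Groups: 110, 110, 111, 000, 111, 000
Majority votes: 111010

111010


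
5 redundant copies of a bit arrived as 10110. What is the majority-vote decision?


Ones: 3 out of 5
Threshold: 3

1 (3/5 voted 1)


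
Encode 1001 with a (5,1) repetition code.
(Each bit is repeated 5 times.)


Each bit -> 5 copies

11111000000000011111


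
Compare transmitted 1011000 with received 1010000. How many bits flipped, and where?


XOR: 0001000

1 error(s) at position(s): 3


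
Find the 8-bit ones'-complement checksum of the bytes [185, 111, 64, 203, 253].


Sum = 816 mod 256 = 48
Complement = 207

207


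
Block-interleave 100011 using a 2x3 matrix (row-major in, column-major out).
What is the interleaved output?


Matrix:
  100
  011
Read columns: 100101

100101


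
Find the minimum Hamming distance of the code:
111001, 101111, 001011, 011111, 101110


Comparing all pairs, minimum distance: 1
Can detect 0 errors, correct 0 errors

1


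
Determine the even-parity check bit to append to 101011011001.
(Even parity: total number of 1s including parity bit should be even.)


Number of 1s in data: 7
Parity bit: 1

1


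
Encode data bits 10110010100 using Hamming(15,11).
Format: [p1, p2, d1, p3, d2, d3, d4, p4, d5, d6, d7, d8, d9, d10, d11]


Parity bits: p1=0, p2=0, p3=1, p4=0

001101100010100


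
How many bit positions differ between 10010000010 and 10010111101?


XOR: 00000111111
Count of 1s: 6

6


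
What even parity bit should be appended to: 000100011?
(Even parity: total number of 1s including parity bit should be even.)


Number of 1s in data: 3
Parity bit: 1

1


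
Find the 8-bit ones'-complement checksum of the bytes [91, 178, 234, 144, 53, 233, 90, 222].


Sum = 1245 mod 256 = 221
Complement = 34

34


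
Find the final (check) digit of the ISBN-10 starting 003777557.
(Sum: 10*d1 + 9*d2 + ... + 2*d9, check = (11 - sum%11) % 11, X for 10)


Weighted sum: 199
199 mod 11 = 1

Check digit: X


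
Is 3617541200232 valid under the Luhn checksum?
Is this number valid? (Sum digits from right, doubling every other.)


Luhn sum = 40
40 mod 10 = 0

Valid (Luhn sum mod 10 = 0)


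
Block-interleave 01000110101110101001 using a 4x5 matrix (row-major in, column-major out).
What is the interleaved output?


Matrix:
  01000
  11010
  11101
  01001
Read columns: 01101111001001000011

01101111001001000011


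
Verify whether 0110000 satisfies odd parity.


Number of 1s: 2

No, parity error (2 ones)


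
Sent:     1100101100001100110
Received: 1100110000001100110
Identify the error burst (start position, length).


XOR: 0000011100000000000

Burst at position 5, length 3
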